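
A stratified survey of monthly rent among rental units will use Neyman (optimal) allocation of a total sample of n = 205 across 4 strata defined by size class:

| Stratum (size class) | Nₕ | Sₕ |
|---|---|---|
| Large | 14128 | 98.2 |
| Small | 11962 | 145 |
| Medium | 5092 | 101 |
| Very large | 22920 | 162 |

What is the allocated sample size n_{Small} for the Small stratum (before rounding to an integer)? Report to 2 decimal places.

48.38

Neyman allocation: nₕ = n·NₕSₕ / Σⱼ NⱼSⱼ.
Σ NⱼSⱼ = 14128·98.2 + 11962·145 + 5092·101 + 22920·162 = 7.3491916 × 10^6.
n_{Small} = 205·11962·145 / (7.3491916 × 10^6) = 48.38.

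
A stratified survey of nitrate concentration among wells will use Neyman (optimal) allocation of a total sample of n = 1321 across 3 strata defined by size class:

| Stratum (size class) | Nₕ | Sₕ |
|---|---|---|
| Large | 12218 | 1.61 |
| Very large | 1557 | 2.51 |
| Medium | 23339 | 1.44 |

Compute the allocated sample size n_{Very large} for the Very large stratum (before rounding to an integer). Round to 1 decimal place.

Neyman allocation: nₕ = n·NₕSₕ / Σⱼ NⱼSⱼ.
Σ NⱼSⱼ = 12218·1.61 + 1557·2.51 + 23339·1.44 = 57187.21.
n_{Very large} = 1321·1557·2.51 / 57187.21 = 90.3.

90.3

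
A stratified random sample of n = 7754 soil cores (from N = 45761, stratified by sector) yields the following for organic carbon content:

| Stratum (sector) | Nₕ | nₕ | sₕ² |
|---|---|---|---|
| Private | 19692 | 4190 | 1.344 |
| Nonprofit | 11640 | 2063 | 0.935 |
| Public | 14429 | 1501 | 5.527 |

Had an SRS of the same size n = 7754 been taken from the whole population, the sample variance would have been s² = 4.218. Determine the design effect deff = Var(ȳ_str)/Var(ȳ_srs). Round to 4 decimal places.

Var(ȳ_str) = Σ Wₕ²(1−fₕ)sₕ²/nₕ with Wₕ = Nₕ/45761:
  Private: (19692/45761)²·(1−4190/19692)·1.344/4190 = 4.6759708 × 10^-5
  Nonprofit: (11640/45761)²·(1−2063/11640)·0.935/2063 = 2.4127029 × 10^-5
  Public: (14429/45761)²·(1−1501/14429)·5.527/1501 = 3.2800868 × 10^-4
  → Var(ȳ_str) = 3.9889542 × 10^-4.
Var(ȳ_srs) = (1 − 7754/45761)·4.218/7754 = 4.5180274 × 10^-4.
deff = (3.9889542 × 10^-4) / (4.5180274 × 10^-4) = 0.8829.

0.8829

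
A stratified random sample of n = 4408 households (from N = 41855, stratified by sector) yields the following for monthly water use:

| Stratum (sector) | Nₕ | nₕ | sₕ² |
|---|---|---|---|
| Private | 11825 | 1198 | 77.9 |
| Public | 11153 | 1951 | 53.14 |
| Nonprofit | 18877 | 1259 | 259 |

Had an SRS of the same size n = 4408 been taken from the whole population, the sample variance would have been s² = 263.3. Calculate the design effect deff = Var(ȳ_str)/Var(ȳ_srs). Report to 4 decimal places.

Var(ȳ_str) = Σ Wₕ²(1−fₕ)sₕ²/nₕ with Wₕ = Nₕ/41855:
  Private: (11825/41855)²·(1−1198/11825)·77.9/1198 = 0.0046644214
  Public: (11153/41855)²·(1−1951/11153)·53.14/1951 = 0.0015956716
  Nonprofit: (18877/41855)²·(1−1259/18877)·259/1259 = 0.039054306
  → Var(ȳ_str) = 0.045314399.
Var(ȳ_srs) = (1 − 4408/41855)·263.3/4408 = 0.053441539.
deff = 0.045314399 / 0.053441539 = 0.8479.

0.8479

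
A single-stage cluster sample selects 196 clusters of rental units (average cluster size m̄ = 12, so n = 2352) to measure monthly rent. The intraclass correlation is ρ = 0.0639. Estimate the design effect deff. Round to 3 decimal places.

1.703

deff = 1 + (12 − 1)·0.0639 = 1 + 0.7029 = 1.7029.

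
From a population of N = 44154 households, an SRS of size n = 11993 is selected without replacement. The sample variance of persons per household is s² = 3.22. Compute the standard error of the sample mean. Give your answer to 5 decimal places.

Under SRS without replacement, Var(ȳ) = (1 − f)·s²/n with f = n/N = 11993/44154 = 0.27161752.
Var(ȳ) = (1 − 0.27161752)·3.22/11993 = 0.72838248·2.6848995 × 10^-4 = 1.9556338 × 10^-4.
SE(ȳ) = √(1.9556338 × 10^-4) = 0.01398.

0.01398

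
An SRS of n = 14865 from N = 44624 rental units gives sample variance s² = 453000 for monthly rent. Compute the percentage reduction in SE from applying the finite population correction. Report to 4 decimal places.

18.3371

f = n/N = 14865/44624 = 0.33311671.
SE_no-fpc = √(s²/n) = 5.5203504; SE_fpc = √((1−f)s²/n) = 4.5080795.
Ratio = √(1−f) = 0.81662923. Reduction = 100·(1 − 0.81662923) = 18.3371%.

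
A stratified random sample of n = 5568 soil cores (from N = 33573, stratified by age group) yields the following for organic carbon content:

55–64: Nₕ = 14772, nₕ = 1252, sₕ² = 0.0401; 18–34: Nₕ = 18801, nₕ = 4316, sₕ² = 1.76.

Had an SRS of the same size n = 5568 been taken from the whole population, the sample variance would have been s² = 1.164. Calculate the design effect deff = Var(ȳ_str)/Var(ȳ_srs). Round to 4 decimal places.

Var(ȳ_str) = Σ Wₕ²(1−fₕ)sₕ²/nₕ with Wₕ = Nₕ/33573:
  55–64: (14772/33573)²·(1−1252/14772)·0.0401/1252 = 5.6751289 × 10^-6
  18–34: (18801/33573)²·(1−4316/18801)·1.76/4316 = 9.8525893 × 10^-5
  → Var(ȳ_str) = 1.0420102 × 10^-4.
Var(ȳ_srs) = (1 − 5568/33573)·1.164/5568 = 1.7438101 × 10^-4.
deff = (1.0420102 × 10^-4) / (1.7438101 × 10^-4) = 0.5975.

0.5975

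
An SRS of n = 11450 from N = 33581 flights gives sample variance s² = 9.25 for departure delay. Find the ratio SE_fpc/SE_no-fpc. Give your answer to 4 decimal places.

f = n/N = 11450/33581 = 0.34096662.
SE_no-fpc = √(s²/n) = 0.028422883; SE_fpc = √((1−f)s²/n) = 0.023073944.
Ratio = √(1−f) = 0.81180871.

0.8118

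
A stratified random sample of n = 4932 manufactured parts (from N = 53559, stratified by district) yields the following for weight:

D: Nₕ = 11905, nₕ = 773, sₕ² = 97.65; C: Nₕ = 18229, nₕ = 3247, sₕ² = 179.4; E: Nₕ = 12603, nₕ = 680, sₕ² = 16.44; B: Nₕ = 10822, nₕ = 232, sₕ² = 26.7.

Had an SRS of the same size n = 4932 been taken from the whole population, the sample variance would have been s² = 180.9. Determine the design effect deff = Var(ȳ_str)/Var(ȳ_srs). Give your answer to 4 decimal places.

0.5093

Var(ȳ_str) = Σ Wₕ²(1−fₕ)sₕ²/nₕ with Wₕ = Nₕ/53559:
  D: (11905/53559)²·(1−773/11905)·97.65/773 = 0.0058362036
  C: (18229/53559)²·(1−3247/18229)·179.4/3247 = 0.005260268
  E: (12603/53559)²·(1−680/12603)·16.44/680 = 0.0012664483
  B: (10822/53559)²·(1−232/10822)·26.7/232 = 0.0045979246
  → Var(ȳ_str) = 0.016960845.
Var(ȳ_srs) = (1 − 4932/53559)·180.9/4932 = 0.033301249.
deff = 0.016960845 / 0.033301249 = 0.5093.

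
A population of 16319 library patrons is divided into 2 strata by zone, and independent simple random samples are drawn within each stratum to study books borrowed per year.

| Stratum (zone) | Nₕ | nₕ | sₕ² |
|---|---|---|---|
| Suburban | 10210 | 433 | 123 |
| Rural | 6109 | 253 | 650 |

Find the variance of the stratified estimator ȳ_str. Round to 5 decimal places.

0.45160

Var(ȳ_str) = Σₕ Wₕ²(1 − fₕ)sₕ²/nₕ with Wₕ = Nₕ/N, N = 16319.
Suburban: Wₕ = 0.62565108; term = 0.62565108²·(1 − 0.04240940)·123/433 = 0.10647839.
Rural: Wₕ = 0.37434892; term = 0.37434892²·(1 − 0.04141431)·650/253 = 0.34512542.
Sum = 0.45160381.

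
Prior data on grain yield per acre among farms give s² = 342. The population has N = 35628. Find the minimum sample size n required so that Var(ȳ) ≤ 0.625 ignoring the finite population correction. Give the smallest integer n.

548

Without fpc, n₀ = s²/D = 342/0.625 = 547.2000.
Rounding up, n = 548.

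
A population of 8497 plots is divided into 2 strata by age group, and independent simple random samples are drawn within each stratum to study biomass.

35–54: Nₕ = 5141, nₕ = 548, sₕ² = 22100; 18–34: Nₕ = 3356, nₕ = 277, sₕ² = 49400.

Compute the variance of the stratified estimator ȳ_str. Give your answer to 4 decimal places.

Var(ȳ_str) = Σₕ Wₕ²(1 − fₕ)sₕ²/nₕ with Wₕ = Nₕ/N, N = 8497.
35–54: Wₕ = 0.60503707; term = 0.60503707²·(1 − 0.10659405)·22100/548 = 13.189384.
18–34: Wₕ = 0.39496293; term = 0.39496293²·(1 − 0.08253874)·49400/277 = 25.523932.
Sum = 38.713316.

38.7133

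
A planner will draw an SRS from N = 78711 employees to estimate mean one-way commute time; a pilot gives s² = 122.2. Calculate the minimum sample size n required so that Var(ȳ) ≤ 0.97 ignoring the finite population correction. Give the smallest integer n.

Without fpc, n₀ = s²/D = 122.2/0.97 = 125.9794.
Rounding up, n = 126.

126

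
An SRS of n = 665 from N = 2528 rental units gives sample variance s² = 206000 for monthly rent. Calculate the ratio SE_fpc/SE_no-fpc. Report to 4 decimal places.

0.8585

f = n/N = 665/2528 = 0.26305380.
SE_no-fpc = √(s²/n) = 17.60041; SE_fpc = √((1−f)s²/n) = 15.109173.
Ratio = √(1−f) = 0.85845571.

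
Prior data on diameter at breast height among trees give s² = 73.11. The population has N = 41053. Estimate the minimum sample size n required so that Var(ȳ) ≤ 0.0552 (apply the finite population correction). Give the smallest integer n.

Without fpc, n₀ = s²/D = 73.11/0.0552 = 1324.4565.
With fpc, (1 − n/N)·s²/n ≤ D requires n ≥ n₀/(1 + n₀/N) = 1324.4565/(1 + 1324.4565/41053) = 1283.0622.
Rounding up, n = 1284.

1284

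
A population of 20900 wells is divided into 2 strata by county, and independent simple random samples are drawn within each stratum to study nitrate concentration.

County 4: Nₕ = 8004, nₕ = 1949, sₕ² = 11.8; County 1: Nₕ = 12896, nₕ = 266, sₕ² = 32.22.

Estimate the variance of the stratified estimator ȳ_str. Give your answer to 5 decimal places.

0.04584

Var(ȳ_str) = Σₕ Wₕ²(1 − fₕ)sₕ²/nₕ with Wₕ = Nₕ/N, N = 20900.
County 4: Wₕ = 0.38296651; term = 0.38296651²·(1 − 0.24350325)·11.8/1949 = 6.7173631 × 10^-4.
County 1: Wₕ = 0.61703349; term = 0.61703349²·(1 − 0.02062655)·32.22/266 = 0.045165799.
Sum = 0.045837535.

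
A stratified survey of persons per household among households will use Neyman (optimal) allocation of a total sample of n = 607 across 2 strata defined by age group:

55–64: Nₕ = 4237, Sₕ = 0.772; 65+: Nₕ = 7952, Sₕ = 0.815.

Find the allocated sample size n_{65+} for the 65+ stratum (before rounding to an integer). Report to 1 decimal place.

403.4

Neyman allocation: nₕ = n·NₕSₕ / Σⱼ NⱼSⱼ.
Σ NⱼSⱼ = 4237·0.772 + 7952·0.815 = 9751.844.
n_{65+} = 607·7952·0.815 / 9751.844 = 403.4.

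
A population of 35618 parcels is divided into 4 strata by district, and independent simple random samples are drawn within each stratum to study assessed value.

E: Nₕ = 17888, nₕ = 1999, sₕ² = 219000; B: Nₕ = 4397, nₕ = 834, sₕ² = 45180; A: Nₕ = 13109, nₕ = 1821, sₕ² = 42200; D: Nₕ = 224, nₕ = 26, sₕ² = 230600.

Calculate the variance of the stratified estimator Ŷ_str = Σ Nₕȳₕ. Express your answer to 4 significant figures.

Var(Ŷ_str) = Σₕ Nₕ²(1 − fₕ)sₕ²/nₕ.
E: 17888²·(1 − 1999/17888)·219000/1999 = 3.1137925 × 10^10.
B: 4397²·(1 − 834/4397)·45180/834 = 8.486966 × 10^8.
A: 13109²·(1 − 1821/13109)·42200/1821 = 3.4291704 × 10^9.
D: 224²·(1 − 26/224)·230600/26 = 3.9336812 × 10^8.
Sum = 3.580916 × 10^10.

3.581 × 10^10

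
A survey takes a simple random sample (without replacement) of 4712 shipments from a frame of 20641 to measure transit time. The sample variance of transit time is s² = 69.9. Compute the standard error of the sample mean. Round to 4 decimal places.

Under SRS without replacement, Var(ȳ) = (1 − f)·s²/n with f = n/N = 4712/20641 = 0.22828351.
Var(ȳ) = (1 − 0.22828351)·69.9/4712 = 0.77171649·0.014834465 = 0.011448001.
SE(ȳ) = √(0.011448001) = 0.1070.

0.1070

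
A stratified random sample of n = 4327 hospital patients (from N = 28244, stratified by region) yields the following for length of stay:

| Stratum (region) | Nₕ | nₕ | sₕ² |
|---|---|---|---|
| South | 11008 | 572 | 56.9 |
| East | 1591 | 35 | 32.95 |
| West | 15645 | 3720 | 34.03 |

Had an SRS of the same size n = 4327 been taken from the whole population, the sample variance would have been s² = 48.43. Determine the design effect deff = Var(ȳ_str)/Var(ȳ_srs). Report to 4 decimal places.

2.0454

Var(ȳ_str) = Σ Wₕ²(1−fₕ)sₕ²/nₕ with Wₕ = Nₕ/28244:
  South: (11008/28244)²·(1−572/11008)·56.9/572 = 0.014325386
  East: (1591/28244)²·(1−35/1591)·32.95/35 = 0.0029215595
  West: (15645/28244)²·(1−3720/15645)·34.03/3720 = 0.0021394422
  → Var(ȳ_str) = 0.019386388.
Var(ȳ_srs) = (1 − 4327/28244)·48.43/4327 = 0.0094778117.
deff = 0.019386388 / 0.0094778117 = 2.0454.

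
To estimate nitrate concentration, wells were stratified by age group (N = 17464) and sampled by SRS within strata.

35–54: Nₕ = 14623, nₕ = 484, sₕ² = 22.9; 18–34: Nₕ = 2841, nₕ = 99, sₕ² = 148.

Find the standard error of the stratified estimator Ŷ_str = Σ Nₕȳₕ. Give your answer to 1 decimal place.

4629.0

Var(Ŷ_str) = Σₕ Nₕ²(1 − fₕ)sₕ²/nₕ.
35–54: 14623²·(1 − 484/14623)·22.9/484 = 9.7823973 × 10^6.
18–34: 2841²·(1 − 99/2841)·148/99 = 1.1645689 × 10^7.
Sum = 2.1428086 × 10^7.
SE = √(2.1428086 × 10^7) = 4629.0.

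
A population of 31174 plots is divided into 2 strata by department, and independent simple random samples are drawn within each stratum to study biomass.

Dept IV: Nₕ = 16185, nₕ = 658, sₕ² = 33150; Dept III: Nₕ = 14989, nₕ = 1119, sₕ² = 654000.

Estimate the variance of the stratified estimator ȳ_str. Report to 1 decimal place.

Var(ȳ_str) = Σₕ Wₕ²(1 − fₕ)sₕ²/nₕ with Wₕ = Nₕ/N, N = 31174.
Dept IV: Wₕ = 0.51918265; term = 0.51918265²·(1 − 0.04065493)·33150/658 = 13.027853.
Dept III: Wₕ = 0.48081735; term = 0.48081735²·(1 − 0.07465475)·654000/1119 = 125.02928.
Sum = 138.05713.

138.1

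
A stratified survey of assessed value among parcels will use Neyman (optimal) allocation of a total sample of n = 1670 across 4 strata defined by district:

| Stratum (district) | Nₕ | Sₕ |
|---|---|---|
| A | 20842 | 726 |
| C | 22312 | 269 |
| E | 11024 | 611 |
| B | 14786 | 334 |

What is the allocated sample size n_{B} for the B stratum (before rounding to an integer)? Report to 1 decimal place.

251.4

Neyman allocation: nₕ = n·NₕSₕ / Σⱼ NⱼSⱼ.
Σ NⱼSⱼ = 20842·726 + 22312·269 + 11024·611 + 14786·334 = 3.2807408 × 10^7.
n_{B} = 1670·14786·334 / (3.2807408 × 10^7) = 251.4.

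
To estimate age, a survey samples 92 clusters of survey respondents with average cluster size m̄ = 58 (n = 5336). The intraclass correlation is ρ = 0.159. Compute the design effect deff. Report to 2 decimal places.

deff = 1 + (58 − 1)·0.159 = 1 + 9.063 = 10.063.

10.06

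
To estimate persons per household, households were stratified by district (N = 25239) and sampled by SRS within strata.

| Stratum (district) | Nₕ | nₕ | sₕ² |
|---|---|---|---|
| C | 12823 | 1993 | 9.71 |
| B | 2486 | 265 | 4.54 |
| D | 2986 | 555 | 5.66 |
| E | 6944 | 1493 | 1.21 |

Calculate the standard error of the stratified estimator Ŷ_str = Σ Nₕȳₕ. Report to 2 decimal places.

935.89

Var(Ŷ_str) = Σₕ Nₕ²(1 − fₕ)sₕ²/nₕ.
C: 12823²·(1 − 1993/12823)·9.71/1993 = 676596.94.
B: 2486²·(1 − 265/2486)·4.54/265 = 94593.144.
D: 2986²·(1 − 555/2986)·5.66/555 = 74028.374.
E: 6944²·(1 − 1493/6944)·1.21/1493 = 30676.899.
Sum = 875895.36.
SE = √(875895.36) = 935.89.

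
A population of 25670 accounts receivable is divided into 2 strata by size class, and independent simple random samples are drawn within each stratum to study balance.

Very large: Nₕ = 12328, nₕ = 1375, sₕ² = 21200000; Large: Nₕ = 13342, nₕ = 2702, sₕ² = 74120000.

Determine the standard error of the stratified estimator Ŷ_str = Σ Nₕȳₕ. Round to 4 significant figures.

Var(Ŷ_str) = Σₕ Nₕ²(1 − fₕ)sₕ²/nₕ.
Very large: 12328²·(1 − 1375/12328)·21200000/1375 = 2.0818953 × 10^12.
Large: 13342²·(1 − 2702/13342)·74120000/2702 = 3.8941496 × 10^12.
Sum = 5.9760449 × 10^12.
SE = √(5.9760449 × 10^12) = 2.445 × 10^6.

2.445 × 10^6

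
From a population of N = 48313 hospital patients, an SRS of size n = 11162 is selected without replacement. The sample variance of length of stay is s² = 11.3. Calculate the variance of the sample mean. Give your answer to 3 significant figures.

Under SRS without replacement, Var(ȳ) = (1 − f)·s²/n with f = n/N = 11162/48313 = 0.23103513.
Var(ȳ) = (1 − 0.23103513)·11.3/11162 = 0.76896487·0.0010123634 = 7.7847188 × 10^-4.

7.78 × 10^-4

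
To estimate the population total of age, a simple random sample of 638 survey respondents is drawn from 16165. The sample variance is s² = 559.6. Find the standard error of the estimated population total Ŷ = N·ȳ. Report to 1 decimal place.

14837.5

Var(Ŷ) = N²·Var(ȳ) = N²·(1 − n/N)·s²/n.
f = 638/16165 = 0.03946799; Var(ȳ) = 0.96053201·559.6/638 = 0.84249799.
Var(Ŷ) = 16165² · 0.84249799 = 2.2015081 × 10^8.
SE(Ŷ) = √(2.2015081 × 10^8) = 14837.5.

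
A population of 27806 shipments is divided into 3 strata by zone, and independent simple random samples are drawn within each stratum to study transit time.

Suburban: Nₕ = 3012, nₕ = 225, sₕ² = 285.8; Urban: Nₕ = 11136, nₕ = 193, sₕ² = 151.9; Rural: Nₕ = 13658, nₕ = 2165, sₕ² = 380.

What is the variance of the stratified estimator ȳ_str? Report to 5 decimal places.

Var(ȳ_str) = Σₕ Wₕ²(1 − fₕ)sₕ²/nₕ with Wₕ = Nₕ/N, N = 27806.
Suburban: Wₕ = 0.10832194; term = 0.10832194²·(1 − 0.07470120)·285.8/225 = 0.013790963.
Urban: Wₕ = 0.40048910; term = 0.40048910²·(1 − 0.01733118)·151.9/193 = 0.1240478.
Rural: Wₕ = 0.49118895; term = 0.49118895²·(1 − 0.15851516)·380/2165 = 0.035634377.
Sum = 0.17347314.

0.17347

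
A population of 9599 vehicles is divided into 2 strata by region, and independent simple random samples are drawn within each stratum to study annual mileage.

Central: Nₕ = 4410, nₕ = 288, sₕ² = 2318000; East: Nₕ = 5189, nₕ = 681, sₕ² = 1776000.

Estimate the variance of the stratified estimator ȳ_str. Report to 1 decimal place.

Var(ȳ_str) = Σₕ Wₕ²(1 − fₕ)sₕ²/nₕ with Wₕ = Nₕ/N, N = 9599.
Central: Wₕ = 0.45942286; term = 0.45942286²·(1 − 0.06530612)·2318000/288 = 1587.8722.
East: Wₕ = 0.54057714; term = 0.54057714²·(1 − 0.13123916)·1776000/681 = 662.08149.
Sum = 2249.9537.

2250.0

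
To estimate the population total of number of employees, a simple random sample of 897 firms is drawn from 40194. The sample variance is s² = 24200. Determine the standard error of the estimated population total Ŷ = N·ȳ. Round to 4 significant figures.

206400

Var(Ŷ) = N²·Var(ȳ) = N²·(1 − n/N)·s²/n.
f = 897/40194 = 0.02231676; Var(ȳ) = 0.97768324·24200/897 = 26.376738.
Var(Ŷ) = 40194² · 26.376738 = 4.261314 × 10^10.
SE(Ŷ) = √(4.261314 × 10^10) = 206400.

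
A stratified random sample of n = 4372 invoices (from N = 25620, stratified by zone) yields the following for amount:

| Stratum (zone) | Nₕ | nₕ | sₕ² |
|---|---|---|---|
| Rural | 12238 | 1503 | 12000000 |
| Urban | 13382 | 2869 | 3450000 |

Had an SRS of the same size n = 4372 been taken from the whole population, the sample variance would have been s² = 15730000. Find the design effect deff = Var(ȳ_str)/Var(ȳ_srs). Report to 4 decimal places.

0.6219

Var(ȳ_str) = Σ Wₕ²(1−fₕ)sₕ²/nₕ with Wₕ = Nₕ/25620:
  Rural: (12238/25620)²·(1−1503/12238)·12000000/1503 = 1597.999
  Urban: (13382/25620)²·(1−2869/13382)·3450000/2869 = 257.73772
  → Var(ȳ_str) = 1855.7367.
Var(ȳ_srs) = (1 − 4372/25620)·15730000/4372 = 2983.9222.
deff = 1855.7367 / 2983.9222 = 0.6219.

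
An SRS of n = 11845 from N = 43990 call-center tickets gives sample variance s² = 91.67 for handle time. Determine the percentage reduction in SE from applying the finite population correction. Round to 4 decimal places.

f = n/N = 11845/43990 = 0.26926574.
SE_no-fpc = √(s²/n) = 0.087972328; SE_fpc = √((1−f)s²/n) = 0.075201381.
Ratio = √(1−f) = 0.85482996. Reduction = 100·(1 − 0.85482996) = 14.5170%.

14.5170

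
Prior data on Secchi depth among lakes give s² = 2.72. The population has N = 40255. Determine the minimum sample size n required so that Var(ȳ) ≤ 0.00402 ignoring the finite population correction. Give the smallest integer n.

677

Without fpc, n₀ = s²/D = 2.72/0.00402 = 676.6169.
Rounding up, n = 677.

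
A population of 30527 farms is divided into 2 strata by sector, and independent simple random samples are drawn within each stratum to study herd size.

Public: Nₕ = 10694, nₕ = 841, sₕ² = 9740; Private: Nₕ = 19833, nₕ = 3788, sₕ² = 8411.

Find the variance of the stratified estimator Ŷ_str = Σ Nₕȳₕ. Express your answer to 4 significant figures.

Var(Ŷ_str) = Σₕ Nₕ²(1 − fₕ)sₕ²/nₕ.
Public: 10694²·(1 − 841/10694)·9740/841 = 1.2203141 × 10^9.
Private: 19833²·(1 − 3788/19833)·8411/3788 = 7.0658725 × 10^8.
Sum = 1.9269014 × 10^9.

1.927 × 10^9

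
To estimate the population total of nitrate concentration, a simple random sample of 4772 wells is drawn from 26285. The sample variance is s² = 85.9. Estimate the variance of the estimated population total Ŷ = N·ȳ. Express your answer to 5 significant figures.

1.0179 × 10^7

Var(Ŷ) = N²·Var(ȳ) = N²·(1 − n/N)·s²/n.
f = 4772/26285 = 0.18154841; Var(ȳ) = 0.81845159·85.9/4772 = 0.014732815.
Var(Ŷ) = 26285² · 0.014732815 = 1.017892 × 10^7.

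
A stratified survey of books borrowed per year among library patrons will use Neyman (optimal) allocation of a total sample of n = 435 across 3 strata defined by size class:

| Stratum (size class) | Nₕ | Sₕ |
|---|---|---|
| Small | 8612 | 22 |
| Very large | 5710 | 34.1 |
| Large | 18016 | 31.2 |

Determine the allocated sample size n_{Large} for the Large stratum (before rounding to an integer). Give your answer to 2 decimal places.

258.40

Neyman allocation: nₕ = n·NₕSₕ / Σⱼ NⱼSⱼ.
Σ NⱼSⱼ = 8612·22 + 5710·34.1 + 18016·31.2 = 946274.2.
n_{Large} = 435·18016·31.2 / 946274.2 = 258.40.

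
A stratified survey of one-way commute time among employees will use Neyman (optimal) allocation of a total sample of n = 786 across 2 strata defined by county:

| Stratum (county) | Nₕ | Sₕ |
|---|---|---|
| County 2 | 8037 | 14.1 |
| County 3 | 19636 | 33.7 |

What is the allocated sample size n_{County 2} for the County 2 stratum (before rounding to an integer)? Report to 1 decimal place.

Neyman allocation: nₕ = n·NₕSₕ / Σⱼ NⱼSⱼ.
Σ NⱼSⱼ = 8037·14.1 + 19636·33.7 = 775054.9.
n_{County 2} = 786·8037·14.1 / 775054.9 = 114.9.

114.9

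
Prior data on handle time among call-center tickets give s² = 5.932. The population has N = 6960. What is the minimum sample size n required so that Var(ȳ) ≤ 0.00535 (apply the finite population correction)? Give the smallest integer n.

957

Without fpc, n₀ = s²/D = 5.932/0.00535 = 1108.7850.
With fpc, (1 − n/N)·s²/n ≤ D requires n ≥ n₀/(1 + n₀/N) = 1108.7850/(1 + 1108.7850/6960) = 956.4195.
Rounding up, n = 957.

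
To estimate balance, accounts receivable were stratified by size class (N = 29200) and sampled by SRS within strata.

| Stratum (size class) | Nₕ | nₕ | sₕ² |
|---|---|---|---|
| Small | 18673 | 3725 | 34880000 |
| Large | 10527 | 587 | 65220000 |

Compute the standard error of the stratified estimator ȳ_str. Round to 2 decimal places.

Var(ȳ_str) = Σₕ Wₕ²(1 − fₕ)sₕ²/nₕ with Wₕ = Nₕ/N, N = 29200.
Small: Wₕ = 0.63948630; term = 0.63948630²·(1 − 0.19948589)·34880000/3725 = 3065.3614.
Large: Wₕ = 0.36051370; term = 0.36051370²·(1 − 0.05576138)·65220000/587 = 13635.404.
Sum = 16700.765.
SE = √(16700.765) = 129.23.

129.23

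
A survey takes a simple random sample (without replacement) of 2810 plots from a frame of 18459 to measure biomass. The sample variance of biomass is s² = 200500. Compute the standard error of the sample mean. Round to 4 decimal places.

7.7776

Under SRS without replacement, Var(ȳ) = (1 − f)·s²/n with f = n/N = 2810/18459 = 0.15222926.
Var(ȳ) = (1 − 0.15222926)·200500/2810 = 0.84777074·71.352313 = 60.490403.
SE(ȳ) = √(60.490403) = 7.7776.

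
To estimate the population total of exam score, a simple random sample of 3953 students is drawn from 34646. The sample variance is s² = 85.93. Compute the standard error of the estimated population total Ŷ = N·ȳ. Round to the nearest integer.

Var(Ŷ) = N²·Var(ȳ) = N²·(1 − n/N)·s²/n.
f = 3953/34646 = 0.11409687; Var(ȳ) = 0.88590313·85.93/3953 = 0.019257692.
Var(Ŷ) = 34646² · 0.019257692 = 2.311588 × 10^7.
SE(Ŷ) = √(2.311588 × 10^7) = 4808.

4808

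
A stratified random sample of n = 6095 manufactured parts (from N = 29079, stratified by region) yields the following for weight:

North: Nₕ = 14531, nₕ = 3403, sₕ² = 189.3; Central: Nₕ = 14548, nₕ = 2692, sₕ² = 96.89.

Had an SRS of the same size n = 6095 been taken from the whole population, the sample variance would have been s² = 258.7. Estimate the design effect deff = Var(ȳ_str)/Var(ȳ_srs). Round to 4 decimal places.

0.5359

Var(ȳ_str) = Σ Wₕ²(1−fₕ)sₕ²/nₕ with Wₕ = Nₕ/29079:
  North: (14531/29079)²·(1−3403/14531)·189.3/3403 = 0.010637568
  Central: (14548/29079)²·(1−2692/14548)·96.89/2692 = 0.0073415278
  → Var(ȳ_str) = 0.017979096.
Var(ȳ_srs) = (1 − 6095/29079)·258.7/6095 = 0.033548172.
deff = 0.017979096 / 0.033548172 = 0.5359.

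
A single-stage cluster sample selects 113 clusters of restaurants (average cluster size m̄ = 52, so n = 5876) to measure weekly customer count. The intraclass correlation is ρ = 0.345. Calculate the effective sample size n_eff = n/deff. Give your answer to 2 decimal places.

deff = 1 + (52 − 1)·0.345 = 1 + 17.595 = 18.595.
n_eff = 5876 / 18.595 = 316.00.

316.00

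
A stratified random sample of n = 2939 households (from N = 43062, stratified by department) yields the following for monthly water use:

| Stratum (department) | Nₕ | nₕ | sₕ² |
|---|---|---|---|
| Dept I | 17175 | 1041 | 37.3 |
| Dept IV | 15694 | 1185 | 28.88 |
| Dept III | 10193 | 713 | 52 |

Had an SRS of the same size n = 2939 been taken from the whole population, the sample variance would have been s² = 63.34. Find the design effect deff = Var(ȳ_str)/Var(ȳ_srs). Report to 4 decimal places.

0.6049

Var(ȳ_str) = Σ Wₕ²(1−fₕ)sₕ²/nₕ with Wₕ = Nₕ/43062:
  Dept I: (17175/43062)²·(1−1041/17175)·37.3/1041 = 0.0053543716
  Dept IV: (15694/43062)²·(1−1185/15694)·28.88/1185 = 0.0029926889
  Dept III: (10193/43062)²·(1−713/10193)·52/713 = 0.0038004566
  → Var(ȳ_str) = 0.012147517.
Var(ȳ_srs) = (1 − 2939/43062)·63.34/2939 = 0.020080646.
deff = 0.012147517 / 0.020080646 = 0.6049.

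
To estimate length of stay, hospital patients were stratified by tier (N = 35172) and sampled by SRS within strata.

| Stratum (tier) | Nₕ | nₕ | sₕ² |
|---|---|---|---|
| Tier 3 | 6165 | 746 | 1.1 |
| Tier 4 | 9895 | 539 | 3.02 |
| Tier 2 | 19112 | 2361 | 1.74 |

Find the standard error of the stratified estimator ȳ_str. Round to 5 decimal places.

Var(ȳ_str) = Σₕ Wₕ²(1 − fₕ)sₕ²/nₕ with Wₕ = Nₕ/N, N = 35172.
Tier 3: Wₕ = 0.17528147; term = 0.17528147²·(1 − 0.12100568)·1.1/746 = 3.9820982 × 10^-5.
Tier 4: Wₕ = 0.28133174; term = 0.28133174²·(1 − 0.05447196)·3.02/539 = 4.1930502 × 10^-4.
Tier 2: Wₕ = 0.54338678; term = 0.54338678²·(1 − 0.12353495)·1.74/2361 = 1.9072429 × 10^-4.
Sum = 6.4985029 × 10^-4.
SE = √(6.4985029 × 10^-4) = 0.02549.

0.02549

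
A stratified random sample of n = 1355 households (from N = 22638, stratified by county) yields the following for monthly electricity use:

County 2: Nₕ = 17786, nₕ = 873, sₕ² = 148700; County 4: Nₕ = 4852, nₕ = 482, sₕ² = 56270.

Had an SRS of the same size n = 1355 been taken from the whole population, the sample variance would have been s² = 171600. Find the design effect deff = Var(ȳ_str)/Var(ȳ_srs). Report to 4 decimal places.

Var(ȳ_str) = Σ Wₕ²(1−fₕ)sₕ²/nₕ with Wₕ = Nₕ/22638:
  County 2: (17786/22638)²·(1−873/17786)·148700/873 = 99.981478
  County 4: (4852/22638)²·(1−482/4852)·56270/482 = 4.8300986
  → Var(ȳ_str) = 104.81158.
Var(ȳ_srs) = (1 − 1355/22638)·171600/1355 = 119.06189.
deff = 104.81158 / 119.06189 = 0.8803.

0.8803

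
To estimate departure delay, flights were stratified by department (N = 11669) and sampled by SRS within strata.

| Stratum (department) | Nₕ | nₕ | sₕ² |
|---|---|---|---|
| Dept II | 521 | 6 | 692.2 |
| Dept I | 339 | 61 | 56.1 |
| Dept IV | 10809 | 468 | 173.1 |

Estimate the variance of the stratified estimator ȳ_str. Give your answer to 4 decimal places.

Var(ȳ_str) = Σₕ Wₕ²(1 − fₕ)sₕ²/nₕ with Wₕ = Nₕ/N, N = 11669.
Dept II: Wₕ = 0.04464821; term = 0.04464821²·(1 − 0.01151631)·692.2/6 = 0.22733066.
Dept I: Wₕ = 0.02905133; term = 0.02905133²·(1 − 0.17994100)·56.1/61 = 6.3651734 × 10^-4.
Dept IV: Wₕ = 0.92630045; term = 0.92630045²·(1 − 0.04329725)·173.1/468 = 0.30362113.
Sum = 0.53158831.

0.5316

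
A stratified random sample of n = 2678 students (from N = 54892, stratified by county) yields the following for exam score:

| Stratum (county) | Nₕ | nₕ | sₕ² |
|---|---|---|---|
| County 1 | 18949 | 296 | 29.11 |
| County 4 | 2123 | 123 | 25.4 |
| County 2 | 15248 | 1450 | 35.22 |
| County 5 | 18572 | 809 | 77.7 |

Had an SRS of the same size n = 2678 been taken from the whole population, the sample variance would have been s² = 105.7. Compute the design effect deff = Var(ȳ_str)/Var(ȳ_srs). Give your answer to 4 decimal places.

Var(ȳ_str) = Σ Wₕ²(1−fₕ)sₕ²/nₕ with Wₕ = Nₕ/54892:
  County 1: (18949/54892)²·(1−296/18949)·29.11/296 = 0.011536322
  County 4: (2123/54892)²·(1−123/2123)·25.4/123 = 2.9099832 × 10^-4
  County 2: (15248/54892)²·(1−1450/15248)·35.22/1450 = 0.0016960251
  County 5: (18572/54892)²·(1−809/18572)·77.7/809 = 0.010515487
  → Var(ȳ_str) = 0.024038832.
Var(ȳ_srs) = (1 − 2678/54892)·105.7/2678 = 0.037544154.
deff = 0.024038832 / 0.037544154 = 0.6403.

0.6403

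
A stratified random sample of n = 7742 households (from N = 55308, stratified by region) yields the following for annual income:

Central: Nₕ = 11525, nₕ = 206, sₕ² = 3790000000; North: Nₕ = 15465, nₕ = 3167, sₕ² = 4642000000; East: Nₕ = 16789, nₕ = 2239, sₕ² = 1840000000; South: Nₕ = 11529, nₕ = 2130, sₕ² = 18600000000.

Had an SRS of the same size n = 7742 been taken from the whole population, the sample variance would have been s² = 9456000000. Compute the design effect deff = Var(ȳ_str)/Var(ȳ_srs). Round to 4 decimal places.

1.1907

Var(ȳ_str) = Σ Wₕ²(1−fₕ)sₕ²/nₕ with Wₕ = Nₕ/55308:
  Central: (11525/55308)²·(1−206/11525)·3790000000/206 = 784594.17
  North: (15465/55308)²·(1−3167/15465)·4642000000/3167 = 91130.883
  East: (16789/55308)²·(1−2239/16789)·1840000000/2239 = 65625.956
  South: (11529/55308)²·(1−2130/11529)·18600000000/2130 = 309336.18
  → Var(ȳ_str) = 1.2506872 × 10^6.
Var(ȳ_srs) = (1 − 7742/55308)·9456000000/7742 = 1.05042 × 10^6.
deff = (1.2506872 × 10^6) / (1.05042 × 10^6) = 1.1907.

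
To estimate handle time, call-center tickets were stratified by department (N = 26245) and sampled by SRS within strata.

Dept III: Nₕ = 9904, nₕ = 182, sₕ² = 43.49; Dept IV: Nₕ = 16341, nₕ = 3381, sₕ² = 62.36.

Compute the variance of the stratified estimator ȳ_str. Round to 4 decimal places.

0.0391

Var(ȳ_str) = Σₕ Wₕ²(1 − fₕ)sₕ²/nₕ with Wₕ = Nₕ/N, N = 26245.
Dept III: Wₕ = 0.37736712; term = 0.37736712²·(1 − 0.01837641)·43.49/182 = 0.033403434.
Dept IV: Wₕ = 0.62263288; term = 0.62263288²·(1 − 0.20690288)·62.36/3381 = 0.0056708925.
Sum = 0.039074327.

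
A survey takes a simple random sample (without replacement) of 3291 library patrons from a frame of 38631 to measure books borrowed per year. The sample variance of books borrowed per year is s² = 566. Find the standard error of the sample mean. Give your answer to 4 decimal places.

0.3967

Under SRS without replacement, Var(ȳ) = (1 − f)·s²/n with f = n/N = 3291/38631 = 0.08519065.
Var(ȳ) = (1 − 0.08519065)·566/3291 = 0.91480935·0.1719842 = 0.15733275.
SE(ȳ) = √(0.15733275) = 0.3967.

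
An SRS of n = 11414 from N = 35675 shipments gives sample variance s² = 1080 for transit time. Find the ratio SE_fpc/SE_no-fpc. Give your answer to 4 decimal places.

f = n/N = 11414/35675 = 0.31994394.
SE_no-fpc = √(s²/n) = 0.30760468; SE_fpc = √((1−f)s²/n) = 0.25366778.
Ratio = √(1−f) = 0.82465512.

0.8247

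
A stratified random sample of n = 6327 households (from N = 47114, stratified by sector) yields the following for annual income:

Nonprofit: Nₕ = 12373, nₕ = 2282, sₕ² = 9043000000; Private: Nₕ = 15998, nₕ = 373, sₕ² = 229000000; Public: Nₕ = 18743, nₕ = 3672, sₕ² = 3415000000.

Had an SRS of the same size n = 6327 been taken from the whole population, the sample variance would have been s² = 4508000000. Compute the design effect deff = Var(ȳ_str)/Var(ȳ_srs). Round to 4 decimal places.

Var(ȳ_str) = Σ Wₕ²(1−fₕ)sₕ²/nₕ with Wₕ = Nₕ/47114:
  Nonprofit: (12373/47114)²·(1−2282/12373)·9043000000/2282 = 222897.99
  Private: (15998/47114)²·(1−373/15998)·229000000/373 = 69137.3
  Public: (18743/47114)²·(1−3672/18743)·3415000000/3672 = 118350.27
  → Var(ȳ_str) = 410385.56.
Var(ȳ_srs) = (1 − 6327/47114)·4508000000/6327 = 616819.16.
deff = 410385.56 / 616819.16 = 0.6653.

0.6653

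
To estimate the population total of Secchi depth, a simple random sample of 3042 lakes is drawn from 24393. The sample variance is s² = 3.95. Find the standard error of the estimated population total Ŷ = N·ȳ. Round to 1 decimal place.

Var(Ŷ) = N²·Var(ȳ) = N²·(1 − n/N)·s²/n.
f = 3042/24393 = 0.12470791; Var(ȳ) = 0.87529209·3.95/3042 = 0.0011365561.
Var(Ŷ) = 24393² · 0.0011365561 = 676271.85.
SE(Ŷ) = √(676271.85) = 822.4.

822.4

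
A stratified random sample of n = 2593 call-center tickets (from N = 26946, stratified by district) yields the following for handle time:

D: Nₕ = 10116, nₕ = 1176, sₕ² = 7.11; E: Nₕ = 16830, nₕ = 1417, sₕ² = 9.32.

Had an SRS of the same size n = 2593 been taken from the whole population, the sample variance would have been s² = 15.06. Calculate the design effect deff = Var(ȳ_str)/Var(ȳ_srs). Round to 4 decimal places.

Var(ȳ_str) = Σ Wₕ²(1−fₕ)sₕ²/nₕ with Wₕ = Nₕ/26946:
  D: (10116/26946)²·(1−1176/10116)·7.11/1176 = 7.530434 × 10^-4
  E: (16830/26946)²·(1−1417/16830)·9.32/1417 = 0.0023497883
  → Var(ȳ_str) = 0.0031028317.
Var(ȳ_srs) = (1 − 2593/26946)·15.06/2593 = 0.0052490489.
deff = 0.0031028317 / 0.0052490489 = 0.5911.

0.5911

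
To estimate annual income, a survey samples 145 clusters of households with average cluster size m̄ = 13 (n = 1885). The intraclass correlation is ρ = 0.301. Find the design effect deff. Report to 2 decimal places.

deff = 1 + (13 − 1)·0.301 = 1 + 3.612 = 4.612.

4.61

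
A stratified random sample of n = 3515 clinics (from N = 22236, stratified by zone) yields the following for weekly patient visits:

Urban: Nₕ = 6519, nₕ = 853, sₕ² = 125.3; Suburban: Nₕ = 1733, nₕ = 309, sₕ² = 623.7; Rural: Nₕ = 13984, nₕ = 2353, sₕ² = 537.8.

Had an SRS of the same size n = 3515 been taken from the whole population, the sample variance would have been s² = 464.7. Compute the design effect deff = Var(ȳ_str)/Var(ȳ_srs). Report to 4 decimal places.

0.8646

Var(ȳ_str) = Σ Wₕ²(1−fₕ)sₕ²/nₕ with Wₕ = Nₕ/22236:
  Urban: (6519/22236)²·(1−853/6519)·125.3/853 = 0.010973528
  Suburban: (1733/22236)²·(1−309/1733)·623.7/309 = 0.010074244
  Rural: (13984/22236)²·(1−2353/13984)·537.8/2353 = 0.075185486
  → Var(ȳ_str) = 0.096233258.
Var(ȳ_srs) = (1 − 3515/22236)·464.7/3515 = 0.11130629.
deff = 0.096233258 / 0.11130629 = 0.8646.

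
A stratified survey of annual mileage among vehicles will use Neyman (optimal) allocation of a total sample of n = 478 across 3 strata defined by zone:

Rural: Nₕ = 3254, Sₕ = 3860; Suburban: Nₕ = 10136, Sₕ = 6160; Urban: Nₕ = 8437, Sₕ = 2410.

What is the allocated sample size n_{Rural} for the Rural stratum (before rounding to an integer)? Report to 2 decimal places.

62.98

Neyman allocation: nₕ = n·NₕSₕ / Σⱼ NⱼSⱼ.
Σ NⱼSⱼ = 3254·3860 + 10136·6160 + 8437·2410 = 9.533137 × 10^7.
n_{Rural} = 478·3254·3860 / (9.533137 × 10^7) = 62.98.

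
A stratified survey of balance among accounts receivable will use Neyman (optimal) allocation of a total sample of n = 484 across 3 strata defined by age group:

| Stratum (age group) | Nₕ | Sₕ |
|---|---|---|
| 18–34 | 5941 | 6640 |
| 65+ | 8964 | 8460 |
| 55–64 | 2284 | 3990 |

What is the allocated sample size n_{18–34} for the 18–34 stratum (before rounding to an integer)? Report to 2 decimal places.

153.48

Neyman allocation: nₕ = n·NₕSₕ / Σⱼ NⱼSⱼ.
Σ NⱼSⱼ = 5941·6640 + 8964·8460 + 2284·3990 = 1.2439684 × 10^8.
n_{18–34} = 484·5941·6640 / (1.2439684 × 10^8) = 153.48.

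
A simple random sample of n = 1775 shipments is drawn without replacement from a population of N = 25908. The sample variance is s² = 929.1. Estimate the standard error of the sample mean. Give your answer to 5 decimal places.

Under SRS without replacement, Var(ȳ) = (1 − f)·s²/n with f = n/N = 1775/25908 = 0.06851166.
Var(ȳ) = (1 − 0.06851166)·929.1/1775 = 0.93148834·0.52343662 = 0.48757511.
SE(ȳ) = √(0.48757511) = 0.69827.

0.69827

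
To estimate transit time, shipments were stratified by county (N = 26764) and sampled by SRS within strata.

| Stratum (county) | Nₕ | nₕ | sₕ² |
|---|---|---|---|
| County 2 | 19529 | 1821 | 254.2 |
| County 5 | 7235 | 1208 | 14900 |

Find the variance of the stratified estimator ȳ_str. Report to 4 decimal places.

0.8182

Var(ȳ_str) = Σₕ Wₕ²(1 − fₕ)sₕ²/nₕ with Wₕ = Nₕ/N, N = 26764.
County 2: Wₕ = 0.72967419; term = 0.72967419²·(1 − 0.09324594)·254.2/1821 = 0.067392734.
County 5: Wₕ = 0.27032581; term = 0.27032581²·(1 − 0.16696614)·14900/1208 = 0.75085663.
Sum = 0.81824936.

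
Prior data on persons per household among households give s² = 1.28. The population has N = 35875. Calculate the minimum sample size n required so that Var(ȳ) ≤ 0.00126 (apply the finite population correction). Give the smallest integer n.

Without fpc, n₀ = s²/D = 1.28/0.00126 = 1015.8730.
With fpc, (1 − n/N)·s²/n ≤ D requires n ≥ n₀/(1 + n₀/N) = 1015.8730/(1 + 1015.8730/35875) = 987.8987.
Rounding up, n = 988.

988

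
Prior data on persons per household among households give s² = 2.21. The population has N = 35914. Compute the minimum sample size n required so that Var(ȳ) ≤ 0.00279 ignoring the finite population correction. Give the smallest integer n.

Without fpc, n₀ = s²/D = 2.21/0.00279 = 792.1147.
Rounding up, n = 793.

793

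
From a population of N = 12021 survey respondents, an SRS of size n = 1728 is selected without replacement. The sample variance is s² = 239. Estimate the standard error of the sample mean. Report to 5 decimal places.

0.34413

Under SRS without replacement, Var(ȳ) = (1 − f)·s²/n with f = n/N = 1728/12021 = 0.14374844.
Var(ȳ) = (1 − 0.14374844)·239/1728 = 0.85625156·0.13831019 = 0.11842831.
SE(ȳ) = √(0.11842831) = 0.34413.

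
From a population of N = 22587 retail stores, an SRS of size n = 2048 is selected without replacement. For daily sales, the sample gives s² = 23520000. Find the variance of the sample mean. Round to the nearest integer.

10443

Under SRS without replacement, Var(ȳ) = (1 − f)·s²/n with f = n/N = 2048/22587 = 0.09067163.
Var(ȳ) = (1 − 0.09067163)·23520000/2048 = 0.90932837·11484.375 = 10443.068.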